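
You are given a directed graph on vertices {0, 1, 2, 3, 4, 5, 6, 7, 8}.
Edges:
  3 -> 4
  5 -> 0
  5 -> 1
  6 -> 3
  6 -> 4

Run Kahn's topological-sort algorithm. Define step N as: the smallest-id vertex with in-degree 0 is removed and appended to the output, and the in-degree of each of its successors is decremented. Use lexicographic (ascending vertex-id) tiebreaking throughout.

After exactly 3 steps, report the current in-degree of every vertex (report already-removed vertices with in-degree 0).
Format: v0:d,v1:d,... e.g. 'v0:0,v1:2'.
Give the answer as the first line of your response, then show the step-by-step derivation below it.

v0:0,v1:0,v2:0,v3:1,v4:2,v5:0,v6:0,v7:0,v8:0

step 1: output 2; order=[2]; indeg=(1,1,0,1,2,0,0,0,0)
step 2: output 5; order=[2,5]; indeg=(0,0,0,1,2,0,0,0,0)
step 3: output 0; order=[2,5,0]; indeg=(0,0,0,1,2,0,0,0,0)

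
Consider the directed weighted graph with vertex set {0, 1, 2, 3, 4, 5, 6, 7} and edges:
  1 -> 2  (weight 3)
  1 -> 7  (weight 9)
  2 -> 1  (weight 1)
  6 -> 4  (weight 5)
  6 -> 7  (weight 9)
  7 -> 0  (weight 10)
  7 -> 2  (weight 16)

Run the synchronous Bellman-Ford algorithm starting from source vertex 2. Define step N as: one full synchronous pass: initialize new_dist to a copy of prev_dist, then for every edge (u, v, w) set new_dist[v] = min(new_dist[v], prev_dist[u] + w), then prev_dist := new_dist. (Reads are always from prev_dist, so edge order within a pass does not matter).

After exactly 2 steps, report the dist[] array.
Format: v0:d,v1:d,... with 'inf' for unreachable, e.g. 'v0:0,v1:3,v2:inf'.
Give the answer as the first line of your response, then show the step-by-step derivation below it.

v0:inf,v1:1,v2:0,v3:inf,v4:inf,v5:inf,v6:inf,v7:10

step 1: dist = v0:inf,v1:1,v2:0,v3:inf,v4:inf,v5:inf,v6:inf,v7:inf
step 2: dist = v0:inf,v1:1,v2:0,v3:inf,v4:inf,v5:inf,v6:inf,v7:10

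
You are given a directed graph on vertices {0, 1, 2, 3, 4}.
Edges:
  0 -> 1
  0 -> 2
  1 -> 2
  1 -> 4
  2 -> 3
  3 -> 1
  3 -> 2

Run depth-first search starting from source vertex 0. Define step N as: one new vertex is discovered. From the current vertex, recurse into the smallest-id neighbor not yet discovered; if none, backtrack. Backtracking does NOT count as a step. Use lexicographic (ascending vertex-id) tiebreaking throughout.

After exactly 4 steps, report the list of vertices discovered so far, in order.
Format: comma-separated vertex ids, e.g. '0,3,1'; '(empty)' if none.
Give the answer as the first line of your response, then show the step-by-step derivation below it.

0,1,2,3

step 1: discover 0; path=0; order=0
step 2: discover 1; path=0>1; order=0,1
step 3: discover 2; path=0>1>2; order=0,1,2
step 4: discover 3; path=0>1>2>3; order=0,1,2,3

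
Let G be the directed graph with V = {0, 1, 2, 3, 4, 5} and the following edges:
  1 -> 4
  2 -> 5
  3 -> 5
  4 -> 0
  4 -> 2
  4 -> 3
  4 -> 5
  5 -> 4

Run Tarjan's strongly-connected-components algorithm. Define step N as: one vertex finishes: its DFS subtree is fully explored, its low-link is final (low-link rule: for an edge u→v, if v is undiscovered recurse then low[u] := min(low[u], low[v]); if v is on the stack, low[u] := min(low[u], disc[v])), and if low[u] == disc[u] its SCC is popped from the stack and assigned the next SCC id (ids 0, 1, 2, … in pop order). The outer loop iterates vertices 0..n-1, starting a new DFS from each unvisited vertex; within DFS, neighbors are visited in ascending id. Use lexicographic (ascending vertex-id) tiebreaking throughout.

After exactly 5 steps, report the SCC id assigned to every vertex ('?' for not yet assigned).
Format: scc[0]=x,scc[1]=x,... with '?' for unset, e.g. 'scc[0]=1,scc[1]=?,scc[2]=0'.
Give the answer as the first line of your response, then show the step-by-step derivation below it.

scc[0]=0,scc[1]=?,scc[2]=1,scc[3]=1,scc[4]=1,scc[5]=1

step 1: low=(low[0]=0,low[1]=?,low[2]=?,low[3]=?,low[4]=?,low[5]=?); scc=(scc[0]=0,scc[1]=?,scc[2]=?,scc[3]=?,scc[4]=?,scc[5]=?)
step 2: low=(low[0]=0,low[1]=1,low[2]=3,low[3]=?,low[4]=2,low[5]=2); scc=(scc[0]=0,scc[1]=?,scc[2]=?,scc[3]=?,scc[4]=?,scc[5]=?)
step 3: low=(low[0]=0,low[1]=1,low[2]=2,low[3]=?,low[4]=2,low[5]=2); scc=(scc[0]=0,scc[1]=?,scc[2]=?,scc[3]=?,scc[4]=?,scc[5]=?)
step 4: low=(low[0]=0,low[1]=1,low[2]=2,low[3]=4,low[4]=2,low[5]=2); scc=(scc[0]=0,scc[1]=?,scc[2]=?,scc[3]=?,scc[4]=?,scc[5]=?)
step 5: low=(low[0]=0,low[1]=1,low[2]=2,low[3]=4,low[4]=2,low[5]=2); scc=(scc[0]=0,scc[1]=?,scc[2]=1,scc[3]=1,scc[4]=1,scc[5]=1)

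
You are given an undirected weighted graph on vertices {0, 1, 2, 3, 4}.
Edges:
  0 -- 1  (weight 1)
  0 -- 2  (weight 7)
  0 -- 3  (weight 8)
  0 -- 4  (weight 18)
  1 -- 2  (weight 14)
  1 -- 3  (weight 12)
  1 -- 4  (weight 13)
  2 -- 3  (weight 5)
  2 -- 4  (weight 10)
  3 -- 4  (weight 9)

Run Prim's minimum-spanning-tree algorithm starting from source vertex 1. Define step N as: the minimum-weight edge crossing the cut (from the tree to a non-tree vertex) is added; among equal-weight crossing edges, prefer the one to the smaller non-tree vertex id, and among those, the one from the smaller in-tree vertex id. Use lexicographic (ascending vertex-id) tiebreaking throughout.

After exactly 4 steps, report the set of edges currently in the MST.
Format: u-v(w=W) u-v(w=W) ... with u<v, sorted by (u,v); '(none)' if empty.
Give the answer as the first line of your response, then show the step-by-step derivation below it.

0-1(w=1) 0-2(w=7) 2-3(w=5) 3-4(w=9)

step 1: add edge 0-1 (w=1); MST = {0-1(w=1)}
step 2: add edge 0-2 (w=7); MST = {0-1(w=1) 0-2(w=7)}
step 3: add edge 2-3 (w=5); MST = {0-1(w=1) 0-2(w=7) 2-3(w=5)}
step 4: add edge 3-4 (w=9); MST = {0-1(w=1) 0-2(w=7) 2-3(w=5) 3-4(w=9)}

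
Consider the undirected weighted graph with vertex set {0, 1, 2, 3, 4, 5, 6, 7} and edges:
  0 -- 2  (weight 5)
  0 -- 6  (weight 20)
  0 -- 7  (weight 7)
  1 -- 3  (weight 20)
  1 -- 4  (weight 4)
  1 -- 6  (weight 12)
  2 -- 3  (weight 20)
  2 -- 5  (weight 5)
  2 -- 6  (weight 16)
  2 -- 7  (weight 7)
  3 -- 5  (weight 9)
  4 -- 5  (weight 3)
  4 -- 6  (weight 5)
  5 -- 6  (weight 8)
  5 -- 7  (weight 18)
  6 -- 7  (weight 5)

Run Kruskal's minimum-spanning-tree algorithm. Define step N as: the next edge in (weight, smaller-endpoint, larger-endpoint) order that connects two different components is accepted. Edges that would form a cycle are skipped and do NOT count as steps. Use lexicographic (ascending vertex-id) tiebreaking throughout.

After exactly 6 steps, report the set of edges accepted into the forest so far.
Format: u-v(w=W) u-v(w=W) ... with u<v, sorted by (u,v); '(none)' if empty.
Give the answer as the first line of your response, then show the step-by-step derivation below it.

0-2(w=5) 1-4(w=4) 2-5(w=5) 4-5(w=3) 4-6(w=5) 6-7(w=5)

step 1: add edge 4-5 (w=3); MST = {4-5(w=3)}
step 2: add edge 1-4 (w=4); MST = {1-4(w=4) 4-5(w=3)}
step 3: add edge 0-2 (w=5); MST = {0-2(w=5) 1-4(w=4) 4-5(w=3)}
step 4: add edge 2-5 (w=5); MST = {0-2(w=5) 1-4(w=4) 2-5(w=5) 4-5(w=3)}
step 5: add edge 4-6 (w=5); MST = {0-2(w=5) 1-4(w=4) 2-5(w=5) 4-5(w=3) 4-6(w=5)}
step 6: add edge 6-7 (w=5); MST = {0-2(w=5) 1-4(w=4) 2-5(w=5) 4-5(w=3) 4-6(w=5) 6-7(w=5)}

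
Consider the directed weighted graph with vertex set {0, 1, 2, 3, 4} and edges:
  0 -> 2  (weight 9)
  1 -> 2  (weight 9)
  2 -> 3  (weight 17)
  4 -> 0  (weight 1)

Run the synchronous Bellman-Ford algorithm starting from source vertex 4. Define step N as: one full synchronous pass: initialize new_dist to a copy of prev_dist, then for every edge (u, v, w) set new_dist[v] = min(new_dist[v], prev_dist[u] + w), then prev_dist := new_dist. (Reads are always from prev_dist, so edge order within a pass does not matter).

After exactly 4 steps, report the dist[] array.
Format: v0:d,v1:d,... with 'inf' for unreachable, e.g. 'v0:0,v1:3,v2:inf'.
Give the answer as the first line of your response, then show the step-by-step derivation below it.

v0:1,v1:inf,v2:10,v3:27,v4:0

step 1: dist = v0:1,v1:inf,v2:inf,v3:inf,v4:0
step 2: dist = v0:1,v1:inf,v2:10,v3:inf,v4:0
step 3: dist = v0:1,v1:inf,v2:10,v3:27,v4:0
step 4: dist = v0:1,v1:inf,v2:10,v3:27,v4:0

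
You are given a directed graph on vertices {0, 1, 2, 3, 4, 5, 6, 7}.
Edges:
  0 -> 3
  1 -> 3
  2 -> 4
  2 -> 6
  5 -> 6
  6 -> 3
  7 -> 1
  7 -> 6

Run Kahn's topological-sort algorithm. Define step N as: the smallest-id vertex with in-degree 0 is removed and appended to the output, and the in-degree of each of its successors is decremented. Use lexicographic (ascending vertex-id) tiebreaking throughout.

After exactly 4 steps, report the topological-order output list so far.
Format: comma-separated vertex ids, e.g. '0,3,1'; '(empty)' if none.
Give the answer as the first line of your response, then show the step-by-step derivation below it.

0,2,4,5

step 1: output 0; order=[0]; indeg=(0,1,0,2,1,0,3,0)
step 2: output 2; order=[0,2]; indeg=(0,1,0,2,0,0,2,0)
step 3: output 4; order=[0,2,4]; indeg=(0,1,0,2,0,0,2,0)
step 4: output 5; order=[0,2,4,5]; indeg=(0,1,0,2,0,0,1,0)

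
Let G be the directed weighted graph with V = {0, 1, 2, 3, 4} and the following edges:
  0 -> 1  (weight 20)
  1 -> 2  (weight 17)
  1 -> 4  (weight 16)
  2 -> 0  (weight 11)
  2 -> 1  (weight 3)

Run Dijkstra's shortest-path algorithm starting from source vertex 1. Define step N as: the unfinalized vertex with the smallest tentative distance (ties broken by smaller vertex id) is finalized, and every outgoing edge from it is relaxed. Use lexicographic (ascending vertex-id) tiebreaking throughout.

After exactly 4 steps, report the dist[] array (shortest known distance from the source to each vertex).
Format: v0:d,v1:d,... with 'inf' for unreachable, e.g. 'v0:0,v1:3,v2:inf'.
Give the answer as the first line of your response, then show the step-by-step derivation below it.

v0:28,v1:0,v2:17,v3:inf,v4:16

step 1: dist = v0:inf,v1:0,v2:17,v3:inf,v4:16
step 2: dist = v0:inf,v1:0,v2:17,v3:inf,v4:16
step 3: dist = v0:28,v1:0,v2:17,v3:inf,v4:16
step 4: dist = v0:28,v1:0,v2:17,v3:inf,v4:16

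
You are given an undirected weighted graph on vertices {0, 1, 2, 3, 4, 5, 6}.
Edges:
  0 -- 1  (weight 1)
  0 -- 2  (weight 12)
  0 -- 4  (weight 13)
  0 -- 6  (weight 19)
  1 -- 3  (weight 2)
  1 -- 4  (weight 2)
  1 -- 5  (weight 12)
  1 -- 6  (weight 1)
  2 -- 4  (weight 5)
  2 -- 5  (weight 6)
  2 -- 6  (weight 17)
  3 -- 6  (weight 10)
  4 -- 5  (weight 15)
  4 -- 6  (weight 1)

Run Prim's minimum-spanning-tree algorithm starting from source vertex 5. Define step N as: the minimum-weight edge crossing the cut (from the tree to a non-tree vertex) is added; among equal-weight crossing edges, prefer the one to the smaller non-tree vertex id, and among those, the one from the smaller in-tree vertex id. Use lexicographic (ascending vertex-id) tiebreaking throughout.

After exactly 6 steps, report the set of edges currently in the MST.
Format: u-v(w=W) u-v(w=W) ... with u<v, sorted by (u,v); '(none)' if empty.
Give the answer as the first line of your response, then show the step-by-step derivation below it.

0-1(w=1) 1-3(w=2) 1-6(w=1) 2-4(w=5) 2-5(w=6) 4-6(w=1)

step 1: add edge 2-5 (w=6); MST = {2-5(w=6)}
step 2: add edge 2-4 (w=5); MST = {2-4(w=5) 2-5(w=6)}
step 3: add edge 4-6 (w=1); MST = {2-4(w=5) 2-5(w=6) 4-6(w=1)}
step 4: add edge 1-6 (w=1); MST = {1-6(w=1) 2-4(w=5) 2-5(w=6) 4-6(w=1)}
step 5: add edge 0-1 (w=1); MST = {0-1(w=1) 1-6(w=1) 2-4(w=5) 2-5(w=6) 4-6(w=1)}
step 6: add edge 1-3 (w=2); MST = {0-1(w=1) 1-3(w=2) 1-6(w=1) 2-4(w=5) 2-5(w=6) 4-6(w=1)}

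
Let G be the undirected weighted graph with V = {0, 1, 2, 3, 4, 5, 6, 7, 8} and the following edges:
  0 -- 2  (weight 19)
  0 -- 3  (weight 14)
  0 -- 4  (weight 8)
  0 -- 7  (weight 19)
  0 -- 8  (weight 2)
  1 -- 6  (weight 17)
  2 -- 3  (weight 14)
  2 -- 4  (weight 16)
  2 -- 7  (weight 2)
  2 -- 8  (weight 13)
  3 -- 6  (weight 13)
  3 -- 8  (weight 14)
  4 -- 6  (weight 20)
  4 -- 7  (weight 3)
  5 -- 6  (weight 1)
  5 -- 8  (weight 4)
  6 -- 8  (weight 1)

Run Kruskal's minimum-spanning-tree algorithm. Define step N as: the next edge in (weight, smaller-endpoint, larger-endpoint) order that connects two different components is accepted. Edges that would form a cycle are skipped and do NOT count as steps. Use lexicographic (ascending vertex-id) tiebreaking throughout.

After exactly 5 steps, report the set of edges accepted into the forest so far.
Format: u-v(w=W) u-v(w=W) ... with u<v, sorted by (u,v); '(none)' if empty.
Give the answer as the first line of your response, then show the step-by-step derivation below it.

0-8(w=2) 2-7(w=2) 4-7(w=3) 5-6(w=1) 6-8(w=1)

step 1: add edge 5-6 (w=1); MST = {5-6(w=1)}
step 2: add edge 6-8 (w=1); MST = {5-6(w=1) 6-8(w=1)}
step 3: add edge 0-8 (w=2); MST = {0-8(w=2) 5-6(w=1) 6-8(w=1)}
step 4: add edge 2-7 (w=2); MST = {0-8(w=2) 2-7(w=2) 5-6(w=1) 6-8(w=1)}
step 5: add edge 4-7 (w=3); MST = {0-8(w=2) 2-7(w=2) 4-7(w=3) 5-6(w=1) 6-8(w=1)}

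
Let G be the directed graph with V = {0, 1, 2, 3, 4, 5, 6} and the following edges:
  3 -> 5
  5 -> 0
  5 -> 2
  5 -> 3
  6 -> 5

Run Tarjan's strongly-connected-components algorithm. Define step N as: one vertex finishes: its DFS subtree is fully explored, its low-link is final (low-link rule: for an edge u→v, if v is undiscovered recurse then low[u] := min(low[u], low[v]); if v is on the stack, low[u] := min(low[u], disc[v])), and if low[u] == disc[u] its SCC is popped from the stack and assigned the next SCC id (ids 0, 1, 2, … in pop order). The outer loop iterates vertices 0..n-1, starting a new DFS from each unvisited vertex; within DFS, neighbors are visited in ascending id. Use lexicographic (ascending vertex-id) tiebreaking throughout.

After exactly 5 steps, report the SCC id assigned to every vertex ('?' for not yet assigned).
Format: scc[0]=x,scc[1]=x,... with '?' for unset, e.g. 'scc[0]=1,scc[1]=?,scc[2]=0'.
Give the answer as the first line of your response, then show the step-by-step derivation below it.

scc[0]=0,scc[1]=1,scc[2]=2,scc[3]=3,scc[4]=?,scc[5]=3,scc[6]=?

step 1: low=(low[0]=0,low[1]=?,low[2]=?,low[3]=?,low[4]=?,low[5]=?,low[6]=?); scc=(scc[0]=0,scc[1]=?,scc[2]=?,scc[3]=?,scc[4]=?,scc[5]=?,scc[6]=?)
step 2: low=(low[0]=0,low[1]=1,low[2]=?,low[3]=?,low[4]=?,low[5]=?,low[6]=?); scc=(scc[0]=0,scc[1]=1,scc[2]=?,scc[3]=?,scc[4]=?,scc[5]=?,scc[6]=?)
step 3: low=(low[0]=0,low[1]=1,low[2]=2,low[3]=?,low[4]=?,low[5]=?,low[6]=?); scc=(scc[0]=0,scc[1]=1,scc[2]=2,scc[3]=?,scc[4]=?,scc[5]=?,scc[6]=?)
step 4: low=(low[0]=0,low[1]=1,low[2]=2,low[3]=3,low[4]=?,low[5]=3,low[6]=?); scc=(scc[0]=0,scc[1]=1,scc[2]=2,scc[3]=?,scc[4]=?,scc[5]=?,scc[6]=?)
step 5: low=(low[0]=0,low[1]=1,low[2]=2,low[3]=3,low[4]=?,low[5]=3,low[6]=?); scc=(scc[0]=0,scc[1]=1,scc[2]=2,scc[3]=3,scc[4]=?,scc[5]=3,scc[6]=?)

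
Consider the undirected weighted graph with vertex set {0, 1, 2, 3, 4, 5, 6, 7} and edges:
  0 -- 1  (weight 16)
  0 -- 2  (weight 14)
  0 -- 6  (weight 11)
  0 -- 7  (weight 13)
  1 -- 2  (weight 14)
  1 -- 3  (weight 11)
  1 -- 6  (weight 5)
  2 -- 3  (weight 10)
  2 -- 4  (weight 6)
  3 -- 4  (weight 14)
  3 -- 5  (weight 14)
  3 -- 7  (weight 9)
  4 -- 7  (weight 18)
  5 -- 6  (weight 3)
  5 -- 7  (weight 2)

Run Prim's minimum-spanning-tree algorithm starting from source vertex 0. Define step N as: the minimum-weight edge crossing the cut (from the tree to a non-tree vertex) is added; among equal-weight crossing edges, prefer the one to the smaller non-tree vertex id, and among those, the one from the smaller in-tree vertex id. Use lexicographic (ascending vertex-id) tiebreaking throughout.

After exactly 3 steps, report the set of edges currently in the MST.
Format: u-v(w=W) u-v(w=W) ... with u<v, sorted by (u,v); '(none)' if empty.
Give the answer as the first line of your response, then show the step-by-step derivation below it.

0-6(w=11) 5-6(w=3) 5-7(w=2)

step 1: add edge 0-6 (w=11); MST = {0-6(w=11)}
step 2: add edge 5-6 (w=3); MST = {0-6(w=11) 5-6(w=3)}
step 3: add edge 5-7 (w=2); MST = {0-6(w=11) 5-6(w=3) 5-7(w=2)}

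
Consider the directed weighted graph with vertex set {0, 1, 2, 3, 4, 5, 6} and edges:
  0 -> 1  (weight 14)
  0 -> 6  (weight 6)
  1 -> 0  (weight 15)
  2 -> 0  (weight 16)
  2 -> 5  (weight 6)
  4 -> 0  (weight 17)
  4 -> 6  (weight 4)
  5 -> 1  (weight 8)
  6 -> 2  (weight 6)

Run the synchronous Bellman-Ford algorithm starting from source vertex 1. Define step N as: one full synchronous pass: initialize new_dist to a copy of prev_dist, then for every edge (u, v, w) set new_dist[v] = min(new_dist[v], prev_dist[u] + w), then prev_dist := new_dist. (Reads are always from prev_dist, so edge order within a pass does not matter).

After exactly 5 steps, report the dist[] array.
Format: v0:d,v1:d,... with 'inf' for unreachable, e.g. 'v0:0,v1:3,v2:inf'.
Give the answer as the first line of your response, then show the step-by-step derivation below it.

v0:15,v1:0,v2:27,v3:inf,v4:inf,v5:33,v6:21

step 1: dist = v0:15,v1:0,v2:inf,v3:inf,v4:inf,v5:inf,v6:inf
step 2: dist = v0:15,v1:0,v2:inf,v3:inf,v4:inf,v5:inf,v6:21
step 3: dist = v0:15,v1:0,v2:27,v3:inf,v4:inf,v5:inf,v6:21
step 4: dist = v0:15,v1:0,v2:27,v3:inf,v4:inf,v5:33,v6:21
step 5: dist = v0:15,v1:0,v2:27,v3:inf,v4:inf,v5:33,v6:21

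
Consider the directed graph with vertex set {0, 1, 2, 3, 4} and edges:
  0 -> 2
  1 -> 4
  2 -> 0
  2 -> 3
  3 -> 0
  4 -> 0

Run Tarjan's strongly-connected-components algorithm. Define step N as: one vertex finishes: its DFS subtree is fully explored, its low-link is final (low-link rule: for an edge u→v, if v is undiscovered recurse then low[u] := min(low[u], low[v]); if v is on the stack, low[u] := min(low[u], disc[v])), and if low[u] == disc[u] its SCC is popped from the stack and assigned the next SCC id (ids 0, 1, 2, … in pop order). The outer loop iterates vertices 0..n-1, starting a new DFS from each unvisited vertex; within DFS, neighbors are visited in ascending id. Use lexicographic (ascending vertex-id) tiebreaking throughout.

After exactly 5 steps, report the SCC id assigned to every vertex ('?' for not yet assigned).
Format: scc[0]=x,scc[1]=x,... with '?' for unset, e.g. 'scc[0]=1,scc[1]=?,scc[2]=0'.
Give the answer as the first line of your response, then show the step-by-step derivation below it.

scc[0]=0,scc[1]=2,scc[2]=0,scc[3]=0,scc[4]=1

step 1: low=(low[0]=0,low[1]=?,low[2]=0,low[3]=0,low[4]=?); scc=(scc[0]=?,scc[1]=?,scc[2]=?,scc[3]=?,scc[4]=?)
step 2: low=(low[0]=0,low[1]=?,low[2]=0,low[3]=0,low[4]=?); scc=(scc[0]=?,scc[1]=?,scc[2]=?,scc[3]=?,scc[4]=?)
step 3: low=(low[0]=0,low[1]=?,low[2]=0,low[3]=0,low[4]=?); scc=(scc[0]=0,scc[1]=?,scc[2]=0,scc[3]=0,scc[4]=?)
step 4: low=(low[0]=0,low[1]=3,low[2]=0,low[3]=0,low[4]=4); scc=(scc[0]=0,scc[1]=?,scc[2]=0,scc[3]=0,scc[4]=1)
step 5: low=(low[0]=0,low[1]=3,low[2]=0,low[3]=0,low[4]=4); scc=(scc[0]=0,scc[1]=2,scc[2]=0,scc[3]=0,scc[4]=1)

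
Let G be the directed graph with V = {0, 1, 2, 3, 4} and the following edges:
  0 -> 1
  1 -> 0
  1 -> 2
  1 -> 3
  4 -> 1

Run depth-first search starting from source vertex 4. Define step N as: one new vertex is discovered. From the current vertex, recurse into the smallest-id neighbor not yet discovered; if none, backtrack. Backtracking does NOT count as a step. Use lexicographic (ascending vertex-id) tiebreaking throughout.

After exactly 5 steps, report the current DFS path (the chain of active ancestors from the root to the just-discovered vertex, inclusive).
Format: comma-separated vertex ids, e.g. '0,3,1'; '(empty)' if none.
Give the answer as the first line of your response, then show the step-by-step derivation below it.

4,1,3

step 1: discover 4; path=4; order=4
step 2: discover 1; path=4>1; order=4,1
step 3: discover 0; path=4>1>0; order=4,1,0
step 4: discover 2; path=4>1>2; order=4,1,0,2
step 5: discover 3; path=4>1>3; order=4,1,0,2,3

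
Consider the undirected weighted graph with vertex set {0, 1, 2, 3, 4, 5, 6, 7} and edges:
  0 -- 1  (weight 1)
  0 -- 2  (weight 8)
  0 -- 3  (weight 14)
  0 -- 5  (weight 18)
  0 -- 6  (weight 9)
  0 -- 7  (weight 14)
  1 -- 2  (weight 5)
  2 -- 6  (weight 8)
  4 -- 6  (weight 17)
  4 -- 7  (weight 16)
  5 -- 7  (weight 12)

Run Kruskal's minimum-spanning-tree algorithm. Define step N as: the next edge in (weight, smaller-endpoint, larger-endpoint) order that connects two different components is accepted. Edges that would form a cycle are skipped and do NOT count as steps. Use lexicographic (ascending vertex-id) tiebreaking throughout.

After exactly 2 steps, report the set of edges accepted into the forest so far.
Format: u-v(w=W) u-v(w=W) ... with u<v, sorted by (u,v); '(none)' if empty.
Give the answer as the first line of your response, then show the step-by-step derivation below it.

0-1(w=1) 1-2(w=5)

step 1: add edge 0-1 (w=1); MST = {0-1(w=1)}
step 2: add edge 1-2 (w=5); MST = {0-1(w=1) 1-2(w=5)}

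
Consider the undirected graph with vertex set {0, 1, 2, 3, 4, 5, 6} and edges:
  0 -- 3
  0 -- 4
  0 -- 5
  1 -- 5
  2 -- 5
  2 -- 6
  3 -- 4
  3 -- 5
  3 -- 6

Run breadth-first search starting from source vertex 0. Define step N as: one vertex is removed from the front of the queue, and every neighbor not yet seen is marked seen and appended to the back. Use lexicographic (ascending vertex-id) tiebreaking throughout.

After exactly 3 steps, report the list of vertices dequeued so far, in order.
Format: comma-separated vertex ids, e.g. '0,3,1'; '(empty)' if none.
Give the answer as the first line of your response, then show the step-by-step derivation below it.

0,3,4

step 1: dequeue 0; queue=[3,4,5]; order=0
step 2: dequeue 3; queue=[4,5,6]; order=0,3
step 3: dequeue 4; queue=[5,6]; order=0,3,4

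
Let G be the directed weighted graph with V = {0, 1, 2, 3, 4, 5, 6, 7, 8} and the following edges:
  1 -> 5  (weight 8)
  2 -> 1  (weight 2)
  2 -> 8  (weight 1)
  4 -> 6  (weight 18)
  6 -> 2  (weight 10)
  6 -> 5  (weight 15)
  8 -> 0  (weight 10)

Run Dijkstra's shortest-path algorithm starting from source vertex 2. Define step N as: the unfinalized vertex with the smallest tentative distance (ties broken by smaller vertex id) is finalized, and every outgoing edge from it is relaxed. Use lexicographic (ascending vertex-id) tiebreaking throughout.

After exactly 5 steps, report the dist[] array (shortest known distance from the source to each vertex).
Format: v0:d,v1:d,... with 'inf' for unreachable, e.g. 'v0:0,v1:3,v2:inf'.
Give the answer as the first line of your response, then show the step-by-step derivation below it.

v0:11,v1:2,v2:0,v3:inf,v4:inf,v5:10,v6:inf,v7:inf,v8:1

step 1: dist = v0:inf,v1:2,v2:0,v3:inf,v4:inf,v5:inf,v6:inf,v7:inf,v8:1
step 2: dist = v0:11,v1:2,v2:0,v3:inf,v4:inf,v5:inf,v6:inf,v7:inf,v8:1
step 3: dist = v0:11,v1:2,v2:0,v3:inf,v4:inf,v5:10,v6:inf,v7:inf,v8:1
step 4: dist = v0:11,v1:2,v2:0,v3:inf,v4:inf,v5:10,v6:inf,v7:inf,v8:1
step 5: dist = v0:11,v1:2,v2:0,v3:inf,v4:inf,v5:10,v6:inf,v7:inf,v8:1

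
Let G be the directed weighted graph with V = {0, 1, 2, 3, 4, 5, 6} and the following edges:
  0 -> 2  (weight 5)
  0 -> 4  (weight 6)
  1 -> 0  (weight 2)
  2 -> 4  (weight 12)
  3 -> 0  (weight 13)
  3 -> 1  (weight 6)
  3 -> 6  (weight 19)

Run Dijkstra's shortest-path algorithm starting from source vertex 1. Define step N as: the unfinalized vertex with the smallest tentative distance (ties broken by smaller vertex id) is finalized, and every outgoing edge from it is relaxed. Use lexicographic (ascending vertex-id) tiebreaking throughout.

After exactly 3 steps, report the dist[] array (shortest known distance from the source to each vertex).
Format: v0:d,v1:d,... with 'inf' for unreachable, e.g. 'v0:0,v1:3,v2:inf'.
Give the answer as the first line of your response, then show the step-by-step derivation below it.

v0:2,v1:0,v2:7,v3:inf,v4:8,v5:inf,v6:inf

step 1: dist = v0:2,v1:0,v2:inf,v3:inf,v4:inf,v5:inf,v6:inf
step 2: dist = v0:2,v1:0,v2:7,v3:inf,v4:8,v5:inf,v6:inf
step 3: dist = v0:2,v1:0,v2:7,v3:inf,v4:8,v5:inf,v6:inf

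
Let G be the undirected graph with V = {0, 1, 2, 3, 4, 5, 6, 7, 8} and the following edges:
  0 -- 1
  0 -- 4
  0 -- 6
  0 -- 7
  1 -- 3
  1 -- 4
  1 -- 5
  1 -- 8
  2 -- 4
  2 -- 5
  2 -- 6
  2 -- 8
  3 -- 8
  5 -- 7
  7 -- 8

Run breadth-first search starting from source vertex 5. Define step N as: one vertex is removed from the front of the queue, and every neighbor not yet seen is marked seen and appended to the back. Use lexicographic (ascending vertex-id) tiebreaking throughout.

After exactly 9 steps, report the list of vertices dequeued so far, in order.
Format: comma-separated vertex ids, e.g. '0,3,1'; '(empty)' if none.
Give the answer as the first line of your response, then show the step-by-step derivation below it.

5,1,2,7,0,3,4,8,6

step 1: dequeue 5; queue=[1,2,7]; order=5
step 2: dequeue 1; queue=[2,7,0,3,4,8]; order=5,1
step 3: dequeue 2; queue=[7,0,3,4,8,6]; order=5,1,2
step 4: dequeue 7; queue=[0,3,4,8,6]; order=5,1,2,7
step 5: dequeue 0; queue=[3,4,8,6]; order=5,1,2,7,0
step 6: dequeue 3; queue=[4,8,6]; order=5,1,2,7,0,3
step 7: dequeue 4; queue=[8,6]; order=5,1,2,7,0,3,4
step 8: dequeue 8; queue=[6]; order=5,1,2,7,0,3,4,8
step 9: dequeue 6; queue=[(empty)]; order=5,1,2,7,0,3,4,8,6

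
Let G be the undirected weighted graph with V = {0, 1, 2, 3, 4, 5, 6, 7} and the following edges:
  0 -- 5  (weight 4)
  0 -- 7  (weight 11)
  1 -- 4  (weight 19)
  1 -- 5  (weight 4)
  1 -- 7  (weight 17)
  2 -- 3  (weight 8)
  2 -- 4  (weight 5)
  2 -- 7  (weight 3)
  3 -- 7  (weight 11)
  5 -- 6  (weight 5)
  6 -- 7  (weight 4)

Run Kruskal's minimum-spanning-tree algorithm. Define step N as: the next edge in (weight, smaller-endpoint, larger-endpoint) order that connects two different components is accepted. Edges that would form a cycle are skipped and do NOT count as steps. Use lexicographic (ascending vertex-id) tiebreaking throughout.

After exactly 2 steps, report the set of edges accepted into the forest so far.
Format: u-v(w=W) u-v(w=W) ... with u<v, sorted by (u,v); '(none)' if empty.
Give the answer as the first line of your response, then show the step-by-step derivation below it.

0-5(w=4) 2-7(w=3)

step 1: add edge 2-7 (w=3); MST = {2-7(w=3)}
step 2: add edge 0-5 (w=4); MST = {0-5(w=4) 2-7(w=3)}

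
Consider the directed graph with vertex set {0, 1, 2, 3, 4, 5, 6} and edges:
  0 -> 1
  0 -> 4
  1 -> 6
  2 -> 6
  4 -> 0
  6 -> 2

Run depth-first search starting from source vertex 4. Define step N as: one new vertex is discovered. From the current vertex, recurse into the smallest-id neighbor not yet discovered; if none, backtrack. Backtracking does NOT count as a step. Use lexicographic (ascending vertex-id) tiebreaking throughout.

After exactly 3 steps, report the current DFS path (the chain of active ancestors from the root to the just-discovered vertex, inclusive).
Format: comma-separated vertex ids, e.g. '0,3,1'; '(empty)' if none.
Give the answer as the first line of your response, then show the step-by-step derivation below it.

4,0,1

step 1: discover 4; path=4; order=4
step 2: discover 0; path=4>0; order=4,0
step 3: discover 1; path=4>0>1; order=4,0,1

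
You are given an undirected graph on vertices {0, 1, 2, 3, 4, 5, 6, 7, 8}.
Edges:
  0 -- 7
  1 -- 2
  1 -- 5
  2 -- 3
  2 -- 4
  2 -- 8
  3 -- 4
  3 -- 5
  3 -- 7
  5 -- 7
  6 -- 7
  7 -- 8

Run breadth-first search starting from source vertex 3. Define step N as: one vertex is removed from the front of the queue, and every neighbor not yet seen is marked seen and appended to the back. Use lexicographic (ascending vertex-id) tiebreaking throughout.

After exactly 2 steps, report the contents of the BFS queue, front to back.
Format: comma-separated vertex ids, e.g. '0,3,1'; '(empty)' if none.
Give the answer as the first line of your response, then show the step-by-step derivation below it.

4,5,7,1,8

step 1: dequeue 3; queue=[2,4,5,7]; order=3
step 2: dequeue 2; queue=[4,5,7,1,8]; order=3,2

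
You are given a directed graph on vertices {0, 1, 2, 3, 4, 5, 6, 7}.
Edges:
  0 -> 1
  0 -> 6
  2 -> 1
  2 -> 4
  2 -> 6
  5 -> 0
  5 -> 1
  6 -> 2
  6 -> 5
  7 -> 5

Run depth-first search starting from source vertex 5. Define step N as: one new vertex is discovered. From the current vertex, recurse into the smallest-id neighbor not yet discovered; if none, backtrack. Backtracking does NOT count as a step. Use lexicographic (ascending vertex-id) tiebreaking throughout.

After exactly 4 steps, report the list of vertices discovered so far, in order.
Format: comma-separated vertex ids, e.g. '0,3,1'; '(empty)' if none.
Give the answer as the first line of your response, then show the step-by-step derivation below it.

5,0,1,6

step 1: discover 5; path=5; order=5
step 2: discover 0; path=5>0; order=5,0
step 3: discover 1; path=5>0>1; order=5,0,1
step 4: discover 6; path=5>0>6; order=5,0,1,6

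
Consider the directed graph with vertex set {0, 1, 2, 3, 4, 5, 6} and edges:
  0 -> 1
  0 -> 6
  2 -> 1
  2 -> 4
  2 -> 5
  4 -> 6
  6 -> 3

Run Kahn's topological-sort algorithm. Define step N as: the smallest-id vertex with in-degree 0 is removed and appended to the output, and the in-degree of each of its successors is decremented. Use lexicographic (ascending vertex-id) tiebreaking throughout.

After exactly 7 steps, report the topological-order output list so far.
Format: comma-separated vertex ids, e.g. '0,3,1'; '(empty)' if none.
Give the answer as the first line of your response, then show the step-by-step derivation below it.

0,2,1,4,5,6,3

step 1: output 0; order=[0]; indeg=(0,1,0,1,1,1,1)
step 2: output 2; order=[0,2]; indeg=(0,0,0,1,0,0,1)
step 3: output 1; order=[0,2,1]; indeg=(0,0,0,1,0,0,1)
step 4: output 4; order=[0,2,1,4]; indeg=(0,0,0,1,0,0,0)
step 5: output 5; order=[0,2,1,4,5]; indeg=(0,0,0,1,0,0,0)
step 6: output 6; order=[0,2,1,4,5,6]; indeg=(0,0,0,0,0,0,0)
step 7: output 3; order=[0,2,1,4,5,6,3]; indeg=(0,0,0,0,0,0,0)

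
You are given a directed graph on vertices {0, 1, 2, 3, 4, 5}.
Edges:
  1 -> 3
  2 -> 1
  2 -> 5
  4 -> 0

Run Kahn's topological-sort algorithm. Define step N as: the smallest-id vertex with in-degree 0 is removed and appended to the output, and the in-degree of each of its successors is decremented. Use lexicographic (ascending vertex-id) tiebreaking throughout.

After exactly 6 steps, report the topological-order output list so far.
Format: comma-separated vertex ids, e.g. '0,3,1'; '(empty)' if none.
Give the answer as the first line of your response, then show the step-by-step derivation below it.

2,1,3,4,0,5

step 1: output 2; order=[2]; indeg=(1,0,0,1,0,0)
step 2: output 1; order=[2,1]; indeg=(1,0,0,0,0,0)
step 3: output 3; order=[2,1,3]; indeg=(1,0,0,0,0,0)
step 4: output 4; order=[2,1,3,4]; indeg=(0,0,0,0,0,0)
step 5: output 0; order=[2,1,3,4,0]; indeg=(0,0,0,0,0,0)
step 6: output 5; order=[2,1,3,4,0,5]; indeg=(0,0,0,0,0,0)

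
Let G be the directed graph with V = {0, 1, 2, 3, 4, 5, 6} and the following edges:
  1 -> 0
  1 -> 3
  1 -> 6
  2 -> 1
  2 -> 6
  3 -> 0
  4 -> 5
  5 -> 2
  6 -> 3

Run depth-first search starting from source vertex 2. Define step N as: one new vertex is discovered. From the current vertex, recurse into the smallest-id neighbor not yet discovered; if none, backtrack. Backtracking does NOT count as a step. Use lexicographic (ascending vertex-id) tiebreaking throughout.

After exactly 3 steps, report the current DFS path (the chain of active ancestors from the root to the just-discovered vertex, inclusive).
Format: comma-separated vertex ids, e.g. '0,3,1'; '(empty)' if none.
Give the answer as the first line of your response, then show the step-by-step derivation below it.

2,1,0

step 1: discover 2; path=2; order=2
step 2: discover 1; path=2>1; order=2,1
step 3: discover 0; path=2>1>0; order=2,1,0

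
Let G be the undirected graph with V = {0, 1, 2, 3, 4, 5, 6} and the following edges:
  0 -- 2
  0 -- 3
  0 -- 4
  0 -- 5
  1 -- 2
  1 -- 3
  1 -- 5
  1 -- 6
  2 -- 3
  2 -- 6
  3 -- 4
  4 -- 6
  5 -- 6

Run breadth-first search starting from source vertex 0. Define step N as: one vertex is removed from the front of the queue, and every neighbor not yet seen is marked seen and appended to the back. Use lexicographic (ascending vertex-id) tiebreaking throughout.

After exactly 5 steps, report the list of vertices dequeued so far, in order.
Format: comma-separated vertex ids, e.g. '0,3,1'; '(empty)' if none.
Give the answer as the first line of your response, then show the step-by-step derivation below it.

0,2,3,4,5

step 1: dequeue 0; queue=[2,3,4,5]; order=0
step 2: dequeue 2; queue=[3,4,5,1,6]; order=0,2
step 3: dequeue 3; queue=[4,5,1,6]; order=0,2,3
step 4: dequeue 4; queue=[5,1,6]; order=0,2,3,4
step 5: dequeue 5; queue=[1,6]; order=0,2,3,4,5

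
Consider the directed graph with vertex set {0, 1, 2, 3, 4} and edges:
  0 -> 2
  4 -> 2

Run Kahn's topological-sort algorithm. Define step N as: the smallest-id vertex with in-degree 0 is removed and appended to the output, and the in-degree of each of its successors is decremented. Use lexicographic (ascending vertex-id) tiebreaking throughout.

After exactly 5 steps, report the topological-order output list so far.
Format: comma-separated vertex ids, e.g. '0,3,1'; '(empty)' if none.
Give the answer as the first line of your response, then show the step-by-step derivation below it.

0,1,3,4,2

step 1: output 0; order=[0]; indeg=(0,0,1,0,0)
step 2: output 1; order=[0,1]; indeg=(0,0,1,0,0)
step 3: output 3; order=[0,1,3]; indeg=(0,0,1,0,0)
step 4: output 4; order=[0,1,3,4]; indeg=(0,0,0,0,0)
step 5: output 2; order=[0,1,3,4,2]; indeg=(0,0,0,0,0)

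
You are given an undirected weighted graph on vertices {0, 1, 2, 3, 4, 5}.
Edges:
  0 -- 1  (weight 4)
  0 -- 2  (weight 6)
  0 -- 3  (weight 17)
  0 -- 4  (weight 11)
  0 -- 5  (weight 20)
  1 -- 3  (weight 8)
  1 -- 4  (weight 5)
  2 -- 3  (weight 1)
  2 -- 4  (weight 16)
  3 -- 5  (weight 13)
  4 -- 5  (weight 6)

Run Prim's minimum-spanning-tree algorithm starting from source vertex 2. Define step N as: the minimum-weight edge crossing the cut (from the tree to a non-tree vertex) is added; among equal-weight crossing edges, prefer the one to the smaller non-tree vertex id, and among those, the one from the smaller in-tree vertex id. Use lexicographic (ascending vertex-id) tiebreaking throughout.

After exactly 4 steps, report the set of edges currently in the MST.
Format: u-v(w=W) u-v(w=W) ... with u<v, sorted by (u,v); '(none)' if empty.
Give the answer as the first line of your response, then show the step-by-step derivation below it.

0-1(w=4) 0-2(w=6) 1-4(w=5) 2-3(w=1)

step 1: add edge 2-3 (w=1); MST = {2-3(w=1)}
step 2: add edge 0-2 (w=6); MST = {0-2(w=6) 2-3(w=1)}
step 3: add edge 0-1 (w=4); MST = {0-1(w=4) 0-2(w=6) 2-3(w=1)}
step 4: add edge 1-4 (w=5); MST = {0-1(w=4) 0-2(w=6) 1-4(w=5) 2-3(w=1)}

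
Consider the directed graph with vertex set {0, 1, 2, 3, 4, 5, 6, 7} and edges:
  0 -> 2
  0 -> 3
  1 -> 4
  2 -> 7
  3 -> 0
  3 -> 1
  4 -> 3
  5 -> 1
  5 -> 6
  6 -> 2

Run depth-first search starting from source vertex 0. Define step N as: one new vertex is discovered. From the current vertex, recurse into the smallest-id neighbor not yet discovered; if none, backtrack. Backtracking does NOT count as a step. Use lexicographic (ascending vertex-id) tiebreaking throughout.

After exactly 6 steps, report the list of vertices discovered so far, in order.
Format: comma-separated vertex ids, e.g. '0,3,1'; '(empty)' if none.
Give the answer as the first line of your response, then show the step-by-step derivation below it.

0,2,7,3,1,4

step 1: discover 0; path=0; order=0
step 2: discover 2; path=0>2; order=0,2
step 3: discover 7; path=0>2>7; order=0,2,7
step 4: discover 3; path=0>3; order=0,2,7,3
step 5: discover 1; path=0>3>1; order=0,2,7,3,1
step 6: discover 4; path=0>3>1>4; order=0,2,7,3,1,4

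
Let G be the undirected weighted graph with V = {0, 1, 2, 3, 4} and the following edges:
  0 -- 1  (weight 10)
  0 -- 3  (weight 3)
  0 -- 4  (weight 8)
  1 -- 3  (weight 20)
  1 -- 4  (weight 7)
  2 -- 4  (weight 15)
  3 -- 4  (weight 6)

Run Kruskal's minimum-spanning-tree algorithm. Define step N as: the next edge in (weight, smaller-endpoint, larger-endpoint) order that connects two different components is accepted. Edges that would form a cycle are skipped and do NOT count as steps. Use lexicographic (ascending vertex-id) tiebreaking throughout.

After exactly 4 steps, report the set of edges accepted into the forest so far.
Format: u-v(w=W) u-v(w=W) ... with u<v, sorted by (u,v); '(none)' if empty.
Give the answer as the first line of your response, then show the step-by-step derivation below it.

0-3(w=3) 1-4(w=7) 2-4(w=15) 3-4(w=6)

step 1: add edge 0-3 (w=3); MST = {0-3(w=3)}
step 2: add edge 3-4 (w=6); MST = {0-3(w=3) 3-4(w=6)}
step 3: add edge 1-4 (w=7); MST = {0-3(w=3) 1-4(w=7) 3-4(w=6)}
step 4: add edge 2-4 (w=15); MST = {0-3(w=3) 1-4(w=7) 2-4(w=15) 3-4(w=6)}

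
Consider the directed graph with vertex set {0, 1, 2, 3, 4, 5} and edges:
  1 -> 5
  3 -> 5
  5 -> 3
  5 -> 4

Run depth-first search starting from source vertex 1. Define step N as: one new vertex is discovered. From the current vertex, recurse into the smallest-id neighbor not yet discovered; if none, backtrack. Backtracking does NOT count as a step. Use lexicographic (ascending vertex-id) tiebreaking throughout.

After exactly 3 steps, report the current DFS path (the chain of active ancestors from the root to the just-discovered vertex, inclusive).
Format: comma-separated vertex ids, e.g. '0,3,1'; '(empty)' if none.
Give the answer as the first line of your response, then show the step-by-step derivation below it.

1,5,3

step 1: discover 1; path=1; order=1
step 2: discover 5; path=1>5; order=1,5
step 3: discover 3; path=1>5>3; order=1,5,3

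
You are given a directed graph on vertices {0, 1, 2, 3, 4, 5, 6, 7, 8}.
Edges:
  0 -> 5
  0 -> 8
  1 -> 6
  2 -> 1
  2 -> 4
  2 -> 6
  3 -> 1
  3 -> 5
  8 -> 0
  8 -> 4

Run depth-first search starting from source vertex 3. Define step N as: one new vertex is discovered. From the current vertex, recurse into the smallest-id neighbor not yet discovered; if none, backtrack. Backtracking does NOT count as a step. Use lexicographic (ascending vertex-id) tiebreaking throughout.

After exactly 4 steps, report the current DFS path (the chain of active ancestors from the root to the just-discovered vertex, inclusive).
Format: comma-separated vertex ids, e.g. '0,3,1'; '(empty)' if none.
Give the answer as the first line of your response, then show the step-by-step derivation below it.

3,5

step 1: discover 3; path=3; order=3
step 2: discover 1; path=3>1; order=3,1
step 3: discover 6; path=3>1>6; order=3,1,6
step 4: discover 5; path=3>5; order=3,1,6,5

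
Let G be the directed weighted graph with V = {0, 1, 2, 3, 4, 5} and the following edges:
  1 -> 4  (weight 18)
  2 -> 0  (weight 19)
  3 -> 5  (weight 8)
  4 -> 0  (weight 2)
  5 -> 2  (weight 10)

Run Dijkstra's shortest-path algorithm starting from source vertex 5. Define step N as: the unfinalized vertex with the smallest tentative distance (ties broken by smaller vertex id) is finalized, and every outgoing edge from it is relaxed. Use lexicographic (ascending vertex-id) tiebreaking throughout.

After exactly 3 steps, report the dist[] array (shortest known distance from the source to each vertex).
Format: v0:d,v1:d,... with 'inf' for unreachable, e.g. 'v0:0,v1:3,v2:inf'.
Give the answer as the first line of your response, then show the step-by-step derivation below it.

v0:29,v1:inf,v2:10,v3:inf,v4:inf,v5:0

step 1: dist = v0:inf,v1:inf,v2:10,v3:inf,v4:inf,v5:0
step 2: dist = v0:29,v1:inf,v2:10,v3:inf,v4:inf,v5:0
step 3: dist = v0:29,v1:inf,v2:10,v3:inf,v4:inf,v5:0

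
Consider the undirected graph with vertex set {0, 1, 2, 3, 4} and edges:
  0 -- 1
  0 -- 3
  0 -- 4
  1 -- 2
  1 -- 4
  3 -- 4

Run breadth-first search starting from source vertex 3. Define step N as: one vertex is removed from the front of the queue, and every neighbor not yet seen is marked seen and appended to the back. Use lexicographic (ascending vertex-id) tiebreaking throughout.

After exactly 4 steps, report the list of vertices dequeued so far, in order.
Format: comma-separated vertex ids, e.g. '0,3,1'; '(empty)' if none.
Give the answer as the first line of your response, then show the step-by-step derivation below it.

3,0,4,1

step 1: dequeue 3; queue=[0,4]; order=3
step 2: dequeue 0; queue=[4,1]; order=3,0
step 3: dequeue 4; queue=[1]; order=3,0,4
step 4: dequeue 1; queue=[2]; order=3,0,4,1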